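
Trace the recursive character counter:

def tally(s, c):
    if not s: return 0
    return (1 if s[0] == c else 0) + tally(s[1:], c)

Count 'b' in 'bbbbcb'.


s[0]='b' == 'b' -> 1
s[0]='b' == 'b' -> 1
s[0]='b' == 'b' -> 1
s[0]='b' == 'b' -> 1
s[0]='c' != 'b' -> 0
s[0]='b' == 'b' -> 1
Sum: 1 + 1 + 1 + 1 + 0 + 1 = 5

5


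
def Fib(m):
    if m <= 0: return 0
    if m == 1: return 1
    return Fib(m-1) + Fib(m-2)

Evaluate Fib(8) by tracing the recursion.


Computing Fib(8) bottom-up:
Fib(0) = 0
Fib(1) = 1
Fib(2) = Fib(1) + Fib(0) = 1 + 0 = 1
Fib(3) = Fib(2) + Fib(1) = 1 + 1 = 2
Fib(4) = Fib(3) + Fib(2) = 2 + 1 = 3
Fib(5) = Fib(4) + Fib(3) = 3 + 2 = 5
Fib(6) = Fib(5) + Fib(4) = 5 + 3 = 8
Fib(7) = Fib(6) + Fib(5) = 8 + 5 = 13
Fib(8) = Fib(7) + Fib(6) = 13 + 8 = 21

21


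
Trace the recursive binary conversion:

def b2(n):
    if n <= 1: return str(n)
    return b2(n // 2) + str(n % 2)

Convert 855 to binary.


b2(855) = b2(427) + '1'
b2(427) = b2(213) + '1'
b2(213) = b2(106) + '1'
b2(106) = b2(53) + '0'
b2(53) = b2(26) + '1'
b2(26) = b2(13) + '0'
b2(13) = b2(6) + '1'
b2(6) = b2(3) + '0'
b2(3) = b2(1) + '1'
b2(1) = '1'  (base case)
Concatenating: '1' + '1' + '0' + '1' + '0' + '1' + '0' + '1' + '1' + '1' = '1101010111'

1101010111


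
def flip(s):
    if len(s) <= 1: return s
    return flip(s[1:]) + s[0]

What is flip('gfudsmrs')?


flip('gfudsmrs') = flip('fudsmrs') + 'g'
flip('fudsmrs') = flip('udsmrs') + 'f'
flip('udsmrs') = flip('dsmrs') + 'u'
flip('dsmrs') = flip('smrs') + 'd'
flip('smrs') = flip('mrs') + 's'
flip('mrs') = flip('rs') + 'm'
flip('rs') = flip('s') + 'r'
flip('s') = 's'  (base case)
Concatenating: 's' + 'r' + 'm' + 's' + 'd' + 'u' + 'f' + 'g' = 'srmsdufg'

srmsdufg


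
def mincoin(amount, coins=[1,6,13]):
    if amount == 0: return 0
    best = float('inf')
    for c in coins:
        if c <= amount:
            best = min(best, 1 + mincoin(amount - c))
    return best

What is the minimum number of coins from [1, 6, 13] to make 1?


Building up with DP:
mincoin(0) = 0
mincoin(1) = min(1+mincoin(0)=1+0=1) = 1

1


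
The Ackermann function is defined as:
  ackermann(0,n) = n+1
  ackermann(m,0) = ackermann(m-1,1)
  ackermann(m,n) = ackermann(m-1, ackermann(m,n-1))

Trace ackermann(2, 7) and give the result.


ackermann(2, 7) = ackermann(1, ackermann(2, 6))
  ackermann(2, 6) = ackermann(1, ackermann(2, 5))
    ackermann(2, 5) = ackermann(1, ackermann(2, 4))
      ackermann(2, 4) = ackermann(1, ackermann(2, 3))
        ackermann(2, 3) = ackermann(1, ackermann(2, 2))
          ackermann(2, 2) = ackermann(1, ackermann(2, 1))
          ackermann(2, 1) = ackermann(1, ackermann(2, 0))
          ackermann(2, 0) = ackermann(1, 1)
          ackermann(1, 1) = ackermann(0, ackermann(1, 0))
          ackermann(1, 0) = ackermann(0, 1)
          ackermann(0, 1) = 2
            = ackermann(0, 2)
          ackermann(0, 2) = 3
            = ackermann(1, 3)
          ackermann(1, 3) = ackermann(0, ackermann(1, 2))
          ackermann(1, 2) = ackermann(0, ackermann(1, 1))
          ackermann(1, 1) = ackermann(0, ackermann(1, 0))
          ackermann(1, 0) = ackermann(0, 1)
          ackermann(0, 1) = 2
            = ackermann(0, 2)
          ackermann(0, 2) = 3
            = ackermann(0, 3)
          ackermann(0, 3) = 4
            = ackermann(0, 4)
          ackermann(0, 4) = 5
... (trace truncated)
Result: ackermann(2, 7) = 17

17


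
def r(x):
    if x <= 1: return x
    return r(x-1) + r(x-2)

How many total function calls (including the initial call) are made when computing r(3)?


Let C(n) = total calls for r(n)
C(0) = 1, C(1) = 1
C(2) = 1 + C(1) + C(0) = 1 + 1 + 1 = 3
C(3) = 1 + C(2) + C(1) = 1 + 3 + 1 = 5

5


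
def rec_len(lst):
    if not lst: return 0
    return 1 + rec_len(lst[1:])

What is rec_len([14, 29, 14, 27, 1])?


rec_len([14, 29, 14, 27, 1]) = 1 + rec_len([29, 14, 27, 1])
rec_len([29, 14, 27, 1]) = 1 + rec_len([14, 27, 1])
rec_len([14, 27, 1]) = 1 + rec_len([27, 1])
rec_len([27, 1]) = 1 + rec_len([1])
rec_len([1]) = 1 + rec_len([])
rec_len([]) = 0  (base case)
Unwinding: 1 + 1 + 1 + 1 + 1 + 0 = 5

5


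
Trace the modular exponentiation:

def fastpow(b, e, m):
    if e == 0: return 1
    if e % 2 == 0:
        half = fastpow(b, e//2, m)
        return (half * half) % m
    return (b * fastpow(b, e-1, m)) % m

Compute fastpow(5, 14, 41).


fastpow(5, 14, 41): e is even, compute fastpow(5, 7, 41)
  fastpow(5, 7, 41): e is odd, compute fastpow(5, 6, 41)
    fastpow(5, 6, 41): e is even, compute fastpow(5, 3, 41)
      fastpow(5, 3, 41): e is odd, compute fastpow(5, 2, 41)
        fastpow(5, 2, 41): e is even, compute fastpow(5, 1, 41)
          fastpow(5, 1, 41): e is odd, compute fastpow(5, 0, 41)
          fastpow(5, 0, 41) = 1
          (5 * 1) % 41 = 5
        half=5, (5*5) % 41 = 25
      (5 * 25) % 41 = 2
    half=2, (2*2) % 41 = 4
  (5 * 4) % 41 = 20
half=20, (20*20) % 41 = 31

31


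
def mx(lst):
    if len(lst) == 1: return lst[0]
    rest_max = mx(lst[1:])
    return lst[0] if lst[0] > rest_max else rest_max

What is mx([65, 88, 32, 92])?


mx([65, 88, 32, 92]): compare 65 with mx([88, 32, 92])
mx([88, 32, 92]): compare 88 with mx([32, 92])
mx([32, 92]): compare 32 with mx([92])
mx([92]) = 92  (base case)
Compare 32 with 92 -> 92
Compare 88 with 92 -> 92
Compare 65 with 92 -> 92

92


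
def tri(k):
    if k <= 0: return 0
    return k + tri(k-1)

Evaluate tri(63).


tri(63)
= 63 + 62 + 61 + 60 + 59 + 58 + 57 + 56 + 55 + 54 + 53 + 52 + 51 + 50 + 49 + 48 + 47 + 46 + 45 + 44 + 43 + 42 + 41 + 40 + 39 + 38 + 37 + 36 + 35 + 34 + 33 + 32 + 31 + 30 + 29 + 28 + 27 + 26 + 25 + 24 + 23 + 22 + 21 + 20 + 19 + 18 + 17 + 16 + 15 + 14 + 13 + 12 + 11 + 10 + 9 + 8 + 7 + 6 + 5 + 4 + 3 + 2 + 1 + tri(0)
= 63 + 62 + 61 + 60 + 59 + 58 + 57 + 56 + 55 + 54 + 53 + 52 + 51 + 50 + 49 + 48 + 47 + 46 + 45 + 44 + 43 + 42 + 41 + 40 + 39 + 38 + 37 + 36 + 35 + 34 + 33 + 32 + 31 + 30 + 29 + 28 + 27 + 26 + 25 + 24 + 23 + 22 + 21 + 20 + 19 + 18 + 17 + 16 + 15 + 14 + 13 + 12 + 11 + 10 + 9 + 8 + 7 + 6 + 5 + 4 + 3 + 2 + 1 + 0
= 2016

2016


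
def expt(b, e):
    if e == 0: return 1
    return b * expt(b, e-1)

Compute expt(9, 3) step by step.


expt(9, 3)
= 9 * expt(9, 2)
= 9 * 9 * expt(9, 1)
= 9 * 9 * 9 * expt(9, 0)
= 9 * 9 * 9 * 1
= 729

729


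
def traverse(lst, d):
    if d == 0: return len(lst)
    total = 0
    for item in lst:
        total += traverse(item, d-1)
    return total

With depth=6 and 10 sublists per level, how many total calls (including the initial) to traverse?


At depth 0 (root): 1 call
At depth 1: each of 1 parents calls traverse on 10 children = 10 calls
At depth 2: each of 10 parents calls traverse on 10 children = 100 calls
At depth 3: each of 100 parents calls traverse on 10 children = 1000 calls
At depth 4: each of 1000 parents calls traverse on 10 children = 10000 calls
At depth 5: each of 10000 parents calls traverse on 10 children = 100000 calls
At depth 6: each of 100000 parents calls traverse on 10 children = 1000000 calls
Total: 1 + 10 + 100 + 1000 + 10000 + 100000 + 1000000 = 1111111

1111111


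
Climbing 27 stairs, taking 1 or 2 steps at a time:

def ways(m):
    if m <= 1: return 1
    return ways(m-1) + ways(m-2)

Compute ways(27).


Building up from base cases:
ways(0) = 1
ways(1) = 1
ways(2) = ways(1) + ways(0) = 1 + 1 = 2
ways(3) = ways(2) + ways(1) = 2 + 1 = 3
ways(4) = ways(3) + ways(2) = 3 + 2 = 5
ways(5) = ways(4) + ways(3) = 5 + 3 = 8
ways(6) = ways(5) + ways(4) = 8 + 5 = 13
ways(7) = ways(6) + ways(5) = 13 + 8 = 21
ways(8) = ways(7) + ways(6) = 21 + 13 = 34
ways(9) = ways(8) + ways(7) = 34 + 21 = 55
ways(10) = ways(9) + ways(8) = 55 + 34 = 89
ways(11) = ways(10) + ways(9) = 89 + 55 = 144
ways(12) = ways(11) + ways(10) = 144 + 89 = 233
ways(13) = ways(12) + ways(11) = 233 + 144 = 377
ways(14) = ways(13) + ways(12) = 377 + 233 = 610
ways(15) = ways(14) + ways(13) = 610 + 377 = 987
ways(16) = ways(15) + ways(14) = 987 + 610 = 1597
ways(17) = ways(16) + ways(15) = 1597 + 987 = 2584
ways(18) = ways(17) + ways(16) = 2584 + 1597 = 4181
ways(19) = ways(18) + ways(17) = 4181 + 2584 = 6765
ways(20) = ways(19) + ways(18) = 6765 + 4181 = 10946
ways(21) = ways(20) + ways(19) = 10946 + 6765 = 17711
ways(22) = ways(21) + ways(20) = 17711 + 10946 = 28657
ways(23) = ways(22) + ways(21) = 28657 + 17711 = 46368
ways(24) = ways(23) + ways(22) = 46368 + 28657 = 75025
ways(25) = ways(24) + ways(23) = 75025 + 46368 = 121393
ways(26) = ways(25) + ways(24) = 121393 + 75025 = 196418
ways(27) = ways(26) + ways(25) = 196418 + 121393 = 317811

317811


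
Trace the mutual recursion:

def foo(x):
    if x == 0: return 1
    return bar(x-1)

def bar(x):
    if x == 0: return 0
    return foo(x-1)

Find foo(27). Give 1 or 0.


foo(27) = bar(26)
bar(26) = foo(25)
foo(25) = bar(24)
bar(24) = foo(23)
foo(23) = bar(22)
bar(22) = foo(21)
foo(21) = bar(20)
bar(20) = foo(19)
foo(19) = bar(18)
bar(18) = foo(17)
foo(17) = bar(16)
bar(16) = foo(15)
foo(15) = bar(14)
bar(14) = foo(13)
foo(13) = bar(12)
bar(12) = foo(11)
foo(11) = bar(10)
bar(10) = foo(9)
foo(9) = bar(8)
bar(8) = foo(7)
foo(7) = bar(6)
bar(6) = foo(5)
foo(5) = bar(4)
bar(4) = foo(3)
foo(3) = bar(2)
bar(2) = foo(1)
foo(1) = bar(0)
bar(0) = 0  (base case)
Result: 0

0


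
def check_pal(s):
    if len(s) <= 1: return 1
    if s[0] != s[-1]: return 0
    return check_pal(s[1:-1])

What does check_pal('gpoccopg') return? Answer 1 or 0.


check_pal('gpoccopg'): s[0]='g' == s[-1]='g' -> check check_pal('poccop')
check_pal('poccop'): s[0]='p' == s[-1]='p' -> check check_pal('occo')
check_pal('occo'): s[0]='o' == s[-1]='o' -> check check_pal('cc')
check_pal('cc'): s[0]='c' == s[-1]='c' -> check check_pal('')
check_pal(''): len <= 1 -> return 1  (base case)
Result: 1 (palindrome)

1


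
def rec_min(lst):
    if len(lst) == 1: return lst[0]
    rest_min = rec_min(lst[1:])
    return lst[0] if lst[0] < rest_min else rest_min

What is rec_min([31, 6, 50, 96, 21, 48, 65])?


rec_min([31, 6, 50, 96, 21, 48, 65]): compare 31 with rec_min([6, 50, 96, 21, 48, 65])
rec_min([6, 50, 96, 21, 48, 65]): compare 6 with rec_min([50, 96, 21, 48, 65])
rec_min([50, 96, 21, 48, 65]): compare 50 with rec_min([96, 21, 48, 65])
rec_min([96, 21, 48, 65]): compare 96 with rec_min([21, 48, 65])
rec_min([21, 48, 65]): compare 21 with rec_min([48, 65])
rec_min([48, 65]): compare 48 with rec_min([65])
rec_min([65]) = 65  (base case)
Compare 48 with 65 -> 48
Compare 21 with 48 -> 21
Compare 96 with 21 -> 21
Compare 50 with 21 -> 21
Compare 6 with 21 -> 6
Compare 31 with 6 -> 6

6


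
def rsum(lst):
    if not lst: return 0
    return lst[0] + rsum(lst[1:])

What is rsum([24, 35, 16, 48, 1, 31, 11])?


rsum([24, 35, 16, 48, 1, 31, 11]) = 24 + rsum([35, 16, 48, 1, 31, 11])
rsum([35, 16, 48, 1, 31, 11]) = 35 + rsum([16, 48, 1, 31, 11])
rsum([16, 48, 1, 31, 11]) = 16 + rsum([48, 1, 31, 11])
rsum([48, 1, 31, 11]) = 48 + rsum([1, 31, 11])
rsum([1, 31, 11]) = 1 + rsum([31, 11])
rsum([31, 11]) = 31 + rsum([11])
rsum([11]) = 11 + rsum([])
rsum([]) = 0  (base case)
Total: 24 + 35 + 16 + 48 + 1 + 31 + 11 + 0 = 166

166


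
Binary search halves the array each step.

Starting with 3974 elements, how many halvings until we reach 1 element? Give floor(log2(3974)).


3974 / 2 = 1987
1987 / 2 = 993
993 / 2 = 496
496 / 2 = 248
248 / 2 = 124
124 / 2 = 62
62 / 2 = 31
31 / 2 = 15
15 / 2 = 7
7 / 2 = 3
3 / 2 = 1
Reached 1 after 11 halvings

11


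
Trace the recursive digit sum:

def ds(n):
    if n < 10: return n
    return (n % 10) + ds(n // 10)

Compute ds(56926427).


ds(56926427) = 7 + ds(5692642)
ds(5692642) = 2 + ds(569264)
ds(569264) = 4 + ds(56926)
ds(56926) = 6 + ds(5692)
ds(5692) = 2 + ds(569)
ds(569) = 9 + ds(56)
ds(56) = 6 + ds(5)
ds(5) = 5  (base case)
Total: 7 + 2 + 4 + 6 + 2 + 9 + 6 + 5 = 41

41


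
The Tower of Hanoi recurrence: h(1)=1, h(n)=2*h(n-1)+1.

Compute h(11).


h(11) = 2 * h(10) + 1
h(10) = 2 * h(9) + 1
h(9) = 2 * h(8) + 1
h(8) = 2 * h(7) + 1
h(7) = 2 * h(6) + 1
h(6) = 2 * h(5) + 1
h(5) = 2 * h(4) + 1
h(4) = 2 * h(3) + 1
h(3) = 2 * h(2) + 1
h(2) = 2 * h(1) + 1
h(1) = 1  (base case)
h(2) = 2 * 1 + 1 = 3
h(3) = 2 * 3 + 1 = 7
h(4) = 2 * 7 + 1 = 15
h(5) = 2 * 15 + 1 = 31
h(6) = 2 * 31 + 1 = 63
h(7) = 2 * 63 + 1 = 127
h(8) = 2 * 127 + 1 = 255
h(9) = 2 * 255 + 1 = 511
h(10) = 2 * 511 + 1 = 1023
h(11) = 2 * 1023 + 1 = 2047

2047


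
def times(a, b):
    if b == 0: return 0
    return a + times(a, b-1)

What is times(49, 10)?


times(49, 10) = 49 + times(49, 9)
times(49, 9) = 49 + times(49, 8)
times(49, 8) = 49 + times(49, 7)
times(49, 7) = 49 + times(49, 6)
times(49, 6) = 49 + times(49, 5)
times(49, 5) = 49 + times(49, 4)
times(49, 4) = 49 + times(49, 3)
times(49, 3) = 49 + times(49, 2)
times(49, 2) = 49 + times(49, 1)
times(49, 1) = 49 + times(49, 0)
times(49, 0) = 0  (base case)
Total: 49 + 49 + 49 + 49 + 49 + 49 + 49 + 49 + 49 + 49 + 0 = 490

490


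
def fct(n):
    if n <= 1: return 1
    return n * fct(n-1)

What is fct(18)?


fct(18)
= 18 * fct(17)
= 18 * 17 * fct(16)
= 18 * 17 * 16 * fct(15)
= 18 * 17 * 16 * 15 * fct(14)
= 18 * 17 * 16 * 15 * 14 * fct(13)
= 18 * 17 * 16 * 15 * 14 * 13 * fct(12)
= 18 * 17 * 16 * 15 * 14 * 13 * 12 * fct(11)
= 18 * 17 * 16 * 15 * 14 * 13 * 12 * 11 * fct(10)
= 18 * 17 * 16 * 15 * 14 * 13 * 12 * 11 * 10 * fct(9)
= 18 * 17 * 16 * 15 * 14 * 13 * 12 * 11 * 10 * 9 * fct(8)
= 18 * 17 * 16 * 15 * 14 * 13 * 12 * 11 * 10 * 9 * 8 * fct(7)
= 18 * 17 * 16 * 15 * 14 * 13 * 12 * 11 * 10 * 9 * 8 * 7 * fct(6)
= 18 * 17 * 16 * 15 * 14 * 13 * 12 * 11 * 10 * 9 * 8 * 7 * 6 * fct(5)
= 18 * 17 * 16 * 15 * 14 * 13 * 12 * 11 * 10 * 9 * 8 * 7 * 6 * 5 * fct(4)
= 18 * 17 * 16 * 15 * 14 * 13 * 12 * 11 * 10 * 9 * 8 * 7 * 6 * 5 * 4 * fct(3)
= 18 * 17 * 16 * 15 * 14 * 13 * 12 * 11 * 10 * 9 * 8 * 7 * 6 * 5 * 4 * 3 * fct(2)
= 18 * 17 * 16 * 15 * 14 * 13 * 12 * 11 * 10 * 9 * 8 * 7 * 6 * 5 * 4 * 3 * 2 * fct(1)
= 18 * 17 * 16 * 15 * 14 * 13 * 12 * 11 * 10 * 9 * 8 * 7 * 6 * 5 * 4 * 3 * 2 * 1
= 6402373705728000

6402373705728000


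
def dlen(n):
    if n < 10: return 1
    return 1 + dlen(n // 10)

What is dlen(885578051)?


dlen(885578051) = 1 + dlen(88557805)
dlen(88557805) = 1 + dlen(8855780)
dlen(8855780) = 1 + dlen(885578)
dlen(885578) = 1 + dlen(88557)
dlen(88557) = 1 + dlen(8855)
dlen(8855) = 1 + dlen(885)
dlen(885) = 1 + dlen(88)
dlen(88) = 1 + dlen(8)
dlen(8) = 1  (base case: 8 < 10)
Unwinding: 1 + 1 + 1 + 1 + 1 + 1 + 1 + 1 + 1 = 9

9


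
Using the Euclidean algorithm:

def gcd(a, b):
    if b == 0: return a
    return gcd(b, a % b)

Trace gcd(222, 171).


gcd(222, 171) = gcd(171, 51)
gcd(171, 51) = gcd(51, 18)
gcd(51, 18) = gcd(18, 15)
gcd(18, 15) = gcd(15, 3)
gcd(15, 3) = gcd(3, 0)
gcd(3, 0) = 3  (base case)

3


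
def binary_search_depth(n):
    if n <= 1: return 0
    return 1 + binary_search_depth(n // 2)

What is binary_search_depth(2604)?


2604 / 2 = 1302
1302 / 2 = 651
651 / 2 = 325
325 / 2 = 162
162 / 2 = 81
81 / 2 = 40
40 / 2 = 20
20 / 2 = 10
10 / 2 = 5
5 / 2 = 2
2 / 2 = 1
Reached 1 after 11 halvings

11


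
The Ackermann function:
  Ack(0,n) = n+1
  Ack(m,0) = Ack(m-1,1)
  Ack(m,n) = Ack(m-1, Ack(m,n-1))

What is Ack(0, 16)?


Ack(0, 16) = 17
Result: Ack(0, 16) = 17

17


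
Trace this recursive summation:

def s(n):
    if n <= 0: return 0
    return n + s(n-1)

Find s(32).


s(32)
= 32 + 31 + 30 + 29 + 28 + 27 + 26 + 25 + 24 + 23 + 22 + 21 + 20 + 19 + 18 + 17 + 16 + 15 + 14 + 13 + 12 + 11 + 10 + 9 + 8 + 7 + 6 + 5 + 4 + 3 + 2 + 1 + s(0)
= 32 + 31 + 30 + 29 + 28 + 27 + 26 + 25 + 24 + 23 + 22 + 21 + 20 + 19 + 18 + 17 + 16 + 15 + 14 + 13 + 12 + 11 + 10 + 9 + 8 + 7 + 6 + 5 + 4 + 3 + 2 + 1 + 0
= 528

528


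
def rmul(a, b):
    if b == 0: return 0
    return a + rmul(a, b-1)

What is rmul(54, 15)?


rmul(54, 15) = 54 + rmul(54, 14)
rmul(54, 14) = 54 + rmul(54, 13)
rmul(54, 13) = 54 + rmul(54, 12)
rmul(54, 12) = 54 + rmul(54, 11)
rmul(54, 11) = 54 + rmul(54, 10)
rmul(54, 10) = 54 + rmul(54, 9)
rmul(54, 9) = 54 + rmul(54, 8)
rmul(54, 8) = 54 + rmul(54, 7)
rmul(54, 7) = 54 + rmul(54, 6)
rmul(54, 6) = 54 + rmul(54, 5)
rmul(54, 5) = 54 + rmul(54, 4)
rmul(54, 4) = 54 + rmul(54, 3)
rmul(54, 3) = 54 + rmul(54, 2)
rmul(54, 2) = 54 + rmul(54, 1)
rmul(54, 1) = 54 + rmul(54, 0)
rmul(54, 0) = 0  (base case)
Total: 54 + 54 + 54 + 54 + 54 + 54 + 54 + 54 + 54 + 54 + 54 + 54 + 54 + 54 + 54 + 0 = 810

810


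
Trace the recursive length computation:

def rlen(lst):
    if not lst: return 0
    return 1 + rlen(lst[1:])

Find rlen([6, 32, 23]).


rlen([6, 32, 23]) = 1 + rlen([32, 23])
rlen([32, 23]) = 1 + rlen([23])
rlen([23]) = 1 + rlen([])
rlen([]) = 0  (base case)
Unwinding: 1 + 1 + 1 + 0 = 3

3


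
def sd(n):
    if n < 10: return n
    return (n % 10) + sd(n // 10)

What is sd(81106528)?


sd(81106528) = 8 + sd(8110652)
sd(8110652) = 2 + sd(811065)
sd(811065) = 5 + sd(81106)
sd(81106) = 6 + sd(8110)
sd(8110) = 0 + sd(811)
sd(811) = 1 + sd(81)
sd(81) = 1 + sd(8)
sd(8) = 8  (base case)
Total: 8 + 2 + 5 + 6 + 0 + 1 + 1 + 8 = 31

31


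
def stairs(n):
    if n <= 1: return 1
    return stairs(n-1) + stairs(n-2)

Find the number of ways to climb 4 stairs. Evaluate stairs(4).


Building up from base cases:
stairs(0) = 1
stairs(1) = 1
stairs(2) = stairs(1) + stairs(0) = 1 + 1 = 2
stairs(3) = stairs(2) + stairs(1) = 2 + 1 = 3
stairs(4) = stairs(3) + stairs(2) = 3 + 2 = 5

5


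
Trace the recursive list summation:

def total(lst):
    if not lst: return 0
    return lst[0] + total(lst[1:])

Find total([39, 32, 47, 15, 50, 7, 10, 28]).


total([39, 32, 47, 15, 50, 7, 10, 28]) = 39 + total([32, 47, 15, 50, 7, 10, 28])
total([32, 47, 15, 50, 7, 10, 28]) = 32 + total([47, 15, 50, 7, 10, 28])
total([47, 15, 50, 7, 10, 28]) = 47 + total([15, 50, 7, 10, 28])
total([15, 50, 7, 10, 28]) = 15 + total([50, 7, 10, 28])
total([50, 7, 10, 28]) = 50 + total([7, 10, 28])
total([7, 10, 28]) = 7 + total([10, 28])
total([10, 28]) = 10 + total([28])
total([28]) = 28 + total([])
total([]) = 0  (base case)
Total: 39 + 32 + 47 + 15 + 50 + 7 + 10 + 28 + 0 = 228

228


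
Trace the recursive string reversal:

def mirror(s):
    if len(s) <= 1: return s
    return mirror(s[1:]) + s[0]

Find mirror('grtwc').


mirror('grtwc') = mirror('rtwc') + 'g'
mirror('rtwc') = mirror('twc') + 'r'
mirror('twc') = mirror('wc') + 't'
mirror('wc') = mirror('c') + 'w'
mirror('c') = 'c'  (base case)
Concatenating: 'c' + 'w' + 't' + 'r' + 'g' = 'cwtrg'

cwtrg


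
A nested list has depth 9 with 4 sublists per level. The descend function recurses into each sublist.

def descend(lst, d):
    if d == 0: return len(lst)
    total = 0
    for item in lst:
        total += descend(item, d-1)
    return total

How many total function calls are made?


At depth 0 (root): 1 call
At depth 1: each of 1 parents calls descend on 4 children = 4 calls
At depth 2: each of 4 parents calls descend on 4 children = 16 calls
At depth 3: each of 16 parents calls descend on 4 children = 64 calls
At depth 4: each of 64 parents calls descend on 4 children = 256 calls
At depth 5: each of 256 parents calls descend on 4 children = 1024 calls
At depth 6: each of 1024 parents calls descend on 4 children = 4096 calls
At depth 7: each of 4096 parents calls descend on 4 children = 16384 calls
At depth 8: each of 16384 parents calls descend on 4 children = 65536 calls
At depth 9: each of 65536 parents calls descend on 4 children = 262144 calls
Total: 1 + 4 + 16 + 64 + 256 + 1024 + 4096 + 16384 + 65536 + 262144 = 349525

349525


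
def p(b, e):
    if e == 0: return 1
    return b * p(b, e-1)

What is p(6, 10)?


p(6, 10)
= 6 * p(6, 9)
= 6 * 6 * p(6, 8)
= 6 * 6 * 6 * p(6, 7)
= 6 * 6 * 6 * 6 * p(6, 6)
= 6 * 6 * 6 * 6 * 6 * p(6, 5)
= 6 * 6 * 6 * 6 * 6 * 6 * p(6, 4)
= 6 * 6 * 6 * 6 * 6 * 6 * 6 * p(6, 3)
= 6 * 6 * 6 * 6 * 6 * 6 * 6 * 6 * p(6, 2)
= 6 * 6 * 6 * 6 * 6 * 6 * 6 * 6 * 6 * p(6, 1)
= 6 * 6 * 6 * 6 * 6 * 6 * 6 * 6 * 6 * 6 * p(6, 0)
= 6 * 6 * 6 * 6 * 6 * 6 * 6 * 6 * 6 * 6 * 1
= 60466176

60466176


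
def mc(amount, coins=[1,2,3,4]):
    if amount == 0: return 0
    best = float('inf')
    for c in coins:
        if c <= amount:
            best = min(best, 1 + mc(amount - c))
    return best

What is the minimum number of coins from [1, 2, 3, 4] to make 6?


Building up with DP:
mc(0) = 0
mc(1) = min(1+mc(0)=1+0=1) = 1
mc(2) = min(1+mc(1)=1+1=2, 1+mc(0)=1+0=1) = 1
mc(3) = min(1+mc(2)=1+1=2, 1+mc(1)=1+1=2, 1+mc(0)=1+0=1) = 1
mc(4) = min(1+mc(3)=1+1=2, 1+mc(2)=1+1=2, 1+mc(1)=1+1=2, 1+mc(0)=1+0=1) = 1
mc(5) = min(1+mc(4)=1+1=2, 1+mc(3)=1+1=2, 1+mc(2)=1+1=2, 1+mc(1)=1+1=2) = 2
mc(6) = min(1+mc(5)=1+2=3, 1+mc(4)=1+1=2, 1+mc(3)=1+1=2, 1+mc(2)=1+1=2) = 2

2


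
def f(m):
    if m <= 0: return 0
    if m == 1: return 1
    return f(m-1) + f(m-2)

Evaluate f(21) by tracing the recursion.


Computing f(21) bottom-up:
f(0) = 0
f(1) = 1
f(2) = f(1) + f(0) = 1 + 0 = 1
f(3) = f(2) + f(1) = 1 + 1 = 2
f(4) = f(3) + f(2) = 2 + 1 = 3
f(5) = f(4) + f(3) = 3 + 2 = 5
f(6) = f(5) + f(4) = 5 + 3 = 8
f(7) = f(6) + f(5) = 8 + 5 = 13
f(8) = f(7) + f(6) = 13 + 8 = 21
f(9) = f(8) + f(7) = 21 + 13 = 34
f(10) = f(9) + f(8) = 34 + 21 = 55
f(11) = f(10) + f(9) = 55 + 34 = 89
f(12) = f(11) + f(10) = 89 + 55 = 144
f(13) = f(12) + f(11) = 144 + 89 = 233
f(14) = f(13) + f(12) = 233 + 144 = 377
f(15) = f(14) + f(13) = 377 + 233 = 610
f(16) = f(15) + f(14) = 610 + 377 = 987
f(17) = f(16) + f(15) = 987 + 610 = 1597
f(18) = f(17) + f(16) = 1597 + 987 = 2584
f(19) = f(18) + f(17) = 2584 + 1597 = 4181
f(20) = f(19) + f(18) = 4181 + 2584 = 6765
f(21) = f(20) + f(19) = 6765 + 4181 = 10946

10946


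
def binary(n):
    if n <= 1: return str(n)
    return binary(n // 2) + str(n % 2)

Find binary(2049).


binary(2049) = binary(1024) + '1'
binary(1024) = binary(512) + '0'
binary(512) = binary(256) + '0'
binary(256) = binary(128) + '0'
binary(128) = binary(64) + '0'
binary(64) = binary(32) + '0'
binary(32) = binary(16) + '0'
binary(16) = binary(8) + '0'
binary(8) = binary(4) + '0'
binary(4) = binary(2) + '0'
binary(2) = binary(1) + '0'
binary(1) = '1'  (base case)
Concatenating: '1' + '0' + '0' + '0' + '0' + '0' + '0' + '0' + '0' + '0' + '0' + '1' = '100000000001'

100000000001


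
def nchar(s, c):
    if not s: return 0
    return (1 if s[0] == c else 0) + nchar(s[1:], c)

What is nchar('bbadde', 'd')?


s[0]='b' != 'd' -> 0
s[0]='b' != 'd' -> 0
s[0]='a' != 'd' -> 0
s[0]='d' == 'd' -> 1
s[0]='d' == 'd' -> 1
s[0]='e' != 'd' -> 0
Sum: 0 + 0 + 0 + 1 + 1 + 0 = 2

2


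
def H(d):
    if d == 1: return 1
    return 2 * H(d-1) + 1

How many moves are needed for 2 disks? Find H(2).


H(2) = 2 * H(1) + 1
H(1) = 1  (base case)
H(2) = 2 * 1 + 1 = 3

3


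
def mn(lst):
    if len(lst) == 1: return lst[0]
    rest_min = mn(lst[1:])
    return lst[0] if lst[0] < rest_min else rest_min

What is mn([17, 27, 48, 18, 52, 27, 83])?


mn([17, 27, 48, 18, 52, 27, 83]): compare 17 with mn([27, 48, 18, 52, 27, 83])
mn([27, 48, 18, 52, 27, 83]): compare 27 with mn([48, 18, 52, 27, 83])
mn([48, 18, 52, 27, 83]): compare 48 with mn([18, 52, 27, 83])
mn([18, 52, 27, 83]): compare 18 with mn([52, 27, 83])
mn([52, 27, 83]): compare 52 with mn([27, 83])
mn([27, 83]): compare 27 with mn([83])
mn([83]) = 83  (base case)
Compare 27 with 83 -> 27
Compare 52 with 27 -> 27
Compare 18 with 27 -> 18
Compare 48 with 18 -> 18
Compare 27 with 18 -> 18
Compare 17 with 18 -> 17

17


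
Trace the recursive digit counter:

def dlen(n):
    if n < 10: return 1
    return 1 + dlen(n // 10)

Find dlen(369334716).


dlen(369334716) = 1 + dlen(36933471)
dlen(36933471) = 1 + dlen(3693347)
dlen(3693347) = 1 + dlen(369334)
dlen(369334) = 1 + dlen(36933)
dlen(36933) = 1 + dlen(3693)
dlen(3693) = 1 + dlen(369)
dlen(369) = 1 + dlen(36)
dlen(36) = 1 + dlen(3)
dlen(3) = 1  (base case: 3 < 10)
Unwinding: 1 + 1 + 1 + 1 + 1 + 1 + 1 + 1 + 1 = 9

9


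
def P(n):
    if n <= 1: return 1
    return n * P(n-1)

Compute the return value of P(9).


P(9)
= 9 * P(8)
= 9 * 8 * P(7)
= 9 * 8 * 7 * P(6)
= 9 * 8 * 7 * 6 * P(5)
= 9 * 8 * 7 * 6 * 5 * P(4)
= 9 * 8 * 7 * 6 * 5 * 4 * P(3)
= 9 * 8 * 7 * 6 * 5 * 4 * 3 * P(2)
= 9 * 8 * 7 * 6 * 5 * 4 * 3 * 2 * P(1)
= 9 * 8 * 7 * 6 * 5 * 4 * 3 * 2 * 1
= 362880

362880


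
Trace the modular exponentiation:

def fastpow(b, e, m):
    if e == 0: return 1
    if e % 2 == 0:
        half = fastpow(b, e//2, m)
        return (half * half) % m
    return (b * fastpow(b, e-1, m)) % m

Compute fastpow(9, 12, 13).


fastpow(9, 12, 13): e is even, compute fastpow(9, 6, 13)
  fastpow(9, 6, 13): e is even, compute fastpow(9, 3, 13)
    fastpow(9, 3, 13): e is odd, compute fastpow(9, 2, 13)
      fastpow(9, 2, 13): e is even, compute fastpow(9, 1, 13)
        fastpow(9, 1, 13): e is odd, compute fastpow(9, 0, 13)
          fastpow(9, 0, 13) = 1
        (9 * 1) % 13 = 9
      half=9, (9*9) % 13 = 3
    (9 * 3) % 13 = 1
  half=1, (1*1) % 13 = 1
half=1, (1*1) % 13 = 1

1


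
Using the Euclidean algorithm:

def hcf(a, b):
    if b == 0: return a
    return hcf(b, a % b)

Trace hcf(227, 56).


hcf(227, 56) = hcf(56, 3)
hcf(56, 3) = hcf(3, 2)
hcf(3, 2) = hcf(2, 1)
hcf(2, 1) = hcf(1, 0)
hcf(1, 0) = 1  (base case)

1


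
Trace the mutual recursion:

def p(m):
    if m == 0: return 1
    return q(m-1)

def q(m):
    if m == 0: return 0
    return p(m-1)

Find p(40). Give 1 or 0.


p(40) = q(39)
q(39) = p(38)
p(38) = q(37)
q(37) = p(36)
p(36) = q(35)
q(35) = p(34)
p(34) = q(33)
q(33) = p(32)
p(32) = q(31)
q(31) = p(30)
p(30) = q(29)
q(29) = p(28)
p(28) = q(27)
q(27) = p(26)
p(26) = q(25)
q(25) = p(24)
p(24) = q(23)
q(23) = p(22)
p(22) = q(21)
q(21) = p(20)
p(20) = q(19)
q(19) = p(18)
p(18) = q(17)
q(17) = p(16)
p(16) = q(15)
q(15) = p(14)
p(14) = q(13)
q(13) = p(12)
p(12) = q(11)
q(11) = p(10)
p(10) = q(9)
q(9) = p(8)
p(8) = q(7)
q(7) = p(6)
p(6) = q(5)
q(5) = p(4)
p(4) = q(3)
q(3) = p(2)
p(2) = q(1)
q(1) = p(0)
p(0) = 1  (base case)
Result: 1

1


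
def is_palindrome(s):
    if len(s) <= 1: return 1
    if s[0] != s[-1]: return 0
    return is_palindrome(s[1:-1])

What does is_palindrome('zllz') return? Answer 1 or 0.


is_palindrome('zllz'): s[0]='z' == s[-1]='z' -> check is_palindrome('ll')
is_palindrome('ll'): s[0]='l' == s[-1]='l' -> check is_palindrome('')
is_palindrome(''): len <= 1 -> return 1  (base case)
Result: 1 (palindrome)

1


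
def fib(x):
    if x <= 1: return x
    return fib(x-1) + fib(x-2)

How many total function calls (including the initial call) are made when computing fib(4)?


Let C(n) = total calls for fib(n)
C(0) = 1, C(1) = 1
C(2) = 1 + C(1) + C(0) = 1 + 1 + 1 = 3
C(3) = 1 + C(2) + C(1) = 1 + 3 + 1 = 5
C(4) = 1 + C(3) + C(2) = 1 + 5 + 3 = 9

9


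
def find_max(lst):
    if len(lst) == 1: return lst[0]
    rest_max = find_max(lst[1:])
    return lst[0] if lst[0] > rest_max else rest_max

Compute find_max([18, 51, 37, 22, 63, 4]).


find_max([18, 51, 37, 22, 63, 4]): compare 18 with find_max([51, 37, 22, 63, 4])
find_max([51, 37, 22, 63, 4]): compare 51 with find_max([37, 22, 63, 4])
find_max([37, 22, 63, 4]): compare 37 with find_max([22, 63, 4])
find_max([22, 63, 4]): compare 22 with find_max([63, 4])
find_max([63, 4]): compare 63 with find_max([4])
find_max([4]) = 4  (base case)
Compare 63 with 4 -> 63
Compare 22 with 63 -> 63
Compare 37 with 63 -> 63
Compare 51 with 63 -> 63
Compare 18 with 63 -> 63

63


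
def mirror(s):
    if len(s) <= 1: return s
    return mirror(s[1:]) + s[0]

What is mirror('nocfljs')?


mirror('nocfljs') = mirror('ocfljs') + 'n'
mirror('ocfljs') = mirror('cfljs') + 'o'
mirror('cfljs') = mirror('fljs') + 'c'
mirror('fljs') = mirror('ljs') + 'f'
mirror('ljs') = mirror('js') + 'l'
mirror('js') = mirror('s') + 'j'
mirror('s') = 's'  (base case)
Concatenating: 's' + 'j' + 'l' + 'f' + 'c' + 'o' + 'n' = 'sjlfcon'

sjlfcon


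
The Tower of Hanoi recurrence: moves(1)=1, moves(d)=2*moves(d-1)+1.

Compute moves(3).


moves(3) = 2 * moves(2) + 1
moves(2) = 2 * moves(1) + 1
moves(1) = 1  (base case)
moves(2) = 2 * 1 + 1 = 3
moves(3) = 2 * 3 + 1 = 7

7


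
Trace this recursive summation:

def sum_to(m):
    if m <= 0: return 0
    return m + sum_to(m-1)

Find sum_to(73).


sum_to(73)
= 73 + 72 + 71 + 70 + 69 + 68 + 67 + 66 + 65 + 64 + 63 + 62 + 61 + 60 + 59 + 58 + 57 + 56 + 55 + 54 + 53 + 52 + 51 + 50 + 49 + 48 + 47 + 46 + 45 + 44 + 43 + 42 + 41 + 40 + 39 + 38 + 37 + 36 + 35 + 34 + 33 + 32 + 31 + 30 + 29 + 28 + 27 + 26 + 25 + 24 + 23 + 22 + 21 + 20 + 19 + 18 + 17 + 16 + 15 + 14 + 13 + 12 + 11 + 10 + 9 + 8 + 7 + 6 + 5 + 4 + 3 + 2 + 1 + sum_to(0)
= 73 + 72 + 71 + 70 + 69 + 68 + 67 + 66 + 65 + 64 + 63 + 62 + 61 + 60 + 59 + 58 + 57 + 56 + 55 + 54 + 53 + 52 + 51 + 50 + 49 + 48 + 47 + 46 + 45 + 44 + 43 + 42 + 41 + 40 + 39 + 38 + 37 + 36 + 35 + 34 + 33 + 32 + 31 + 30 + 29 + 28 + 27 + 26 + 25 + 24 + 23 + 22 + 21 + 20 + 19 + 18 + 17 + 16 + 15 + 14 + 13 + 12 + 11 + 10 + 9 + 8 + 7 + 6 + 5 + 4 + 3 + 2 + 1 + 0
= 2701

2701


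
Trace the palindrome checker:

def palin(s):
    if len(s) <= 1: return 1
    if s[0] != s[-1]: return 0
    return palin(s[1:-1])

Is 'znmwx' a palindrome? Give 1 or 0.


palin('znmwx'): s[0]='z' != s[-1]='x' -> return 0
Result: 0 (not a palindrome)

0


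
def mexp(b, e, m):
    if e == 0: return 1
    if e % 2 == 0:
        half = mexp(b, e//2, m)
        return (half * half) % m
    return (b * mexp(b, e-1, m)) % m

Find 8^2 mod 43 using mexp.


mexp(8, 2, 43): e is even, compute mexp(8, 1, 43)
  mexp(8, 1, 43): e is odd, compute mexp(8, 0, 43)
    mexp(8, 0, 43) = 1
  (8 * 1) % 43 = 8
half=8, (8*8) % 43 = 21

21


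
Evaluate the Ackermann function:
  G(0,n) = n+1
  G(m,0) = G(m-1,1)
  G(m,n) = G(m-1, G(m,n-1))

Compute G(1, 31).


G(1, 31) = G(0, G(1, 30))
  G(1, 30) = G(0, G(1, 29))
    G(1, 29) = G(0, G(1, 28))
      G(1, 28) = G(0, G(1, 27))
        G(1, 27) = G(0, G(1, 26))
          G(1, 26) = G(0, G(1, 25))
          G(1, 25) = G(0, G(1, 24))
          G(1, 24) = G(0, G(1, 23))
          G(1, 23) = G(0, G(1, 22))
          G(1, 22) = G(0, G(1, 21))
          G(1, 21) = G(0, G(1, 20))
          G(1, 20) = G(0, G(1, 19))
          G(1, 19) = G(0, G(1, 18))
          G(1, 18) = G(0, G(1, 17))
          G(1, 17) = G(0, G(1, 16))
          G(1, 16) = G(0, G(1, 15))
          G(1, 15) = G(0, G(1, 14))
          G(1, 14) = G(0, G(1, 13))
          G(1, 13) = G(0, G(1, 12))
          G(1, 12) = G(0, G(1, 11))
          G(1, 11) = G(0, G(1, 10))
          G(1, 10) = G(0, G(1, 9))
          G(1, 9) = G(0, G(1, 8))
          G(1, 8) = G(0, G(1, 7))
          G(1, 7) = G(0, G(1, 6))
... (trace truncated)
Result: G(1, 31) = 33

33


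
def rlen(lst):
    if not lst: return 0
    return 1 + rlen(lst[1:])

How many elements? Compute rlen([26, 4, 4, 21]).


rlen([26, 4, 4, 21]) = 1 + rlen([4, 4, 21])
rlen([4, 4, 21]) = 1 + rlen([4, 21])
rlen([4, 21]) = 1 + rlen([21])
rlen([21]) = 1 + rlen([])
rlen([]) = 0  (base case)
Unwinding: 1 + 1 + 1 + 1 + 0 = 4

4


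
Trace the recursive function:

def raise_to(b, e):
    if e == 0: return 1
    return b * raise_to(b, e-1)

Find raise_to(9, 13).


raise_to(9, 13)
= 9 * raise_to(9, 12)
= 9 * 9 * raise_to(9, 11)
= 9 * 9 * 9 * raise_to(9, 10)
= 9 * 9 * 9 * 9 * raise_to(9, 9)
= 9 * 9 * 9 * 9 * 9 * raise_to(9, 8)
= 9 * 9 * 9 * 9 * 9 * 9 * raise_to(9, 7)
= 9 * 9 * 9 * 9 * 9 * 9 * 9 * raise_to(9, 6)
= 9 * 9 * 9 * 9 * 9 * 9 * 9 * 9 * raise_to(9, 5)
= 9 * 9 * 9 * 9 * 9 * 9 * 9 * 9 * 9 * raise_to(9, 4)
= 9 * 9 * 9 * 9 * 9 * 9 * 9 * 9 * 9 * 9 * raise_to(9, 3)
= 9 * 9 * 9 * 9 * 9 * 9 * 9 * 9 * 9 * 9 * 9 * raise_to(9, 2)
= 9 * 9 * 9 * 9 * 9 * 9 * 9 * 9 * 9 * 9 * 9 * 9 * raise_to(9, 1)
= 9 * 9 * 9 * 9 * 9 * 9 * 9 * 9 * 9 * 9 * 9 * 9 * 9 * raise_to(9, 0)
= 9 * 9 * 9 * 9 * 9 * 9 * 9 * 9 * 9 * 9 * 9 * 9 * 9 * 1
= 2541865828329

2541865828329


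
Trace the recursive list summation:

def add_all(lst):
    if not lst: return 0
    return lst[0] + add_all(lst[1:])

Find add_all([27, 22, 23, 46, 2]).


add_all([27, 22, 23, 46, 2]) = 27 + add_all([22, 23, 46, 2])
add_all([22, 23, 46, 2]) = 22 + add_all([23, 46, 2])
add_all([23, 46, 2]) = 23 + add_all([46, 2])
add_all([46, 2]) = 46 + add_all([2])
add_all([2]) = 2 + add_all([])
add_all([]) = 0  (base case)
Total: 27 + 22 + 23 + 46 + 2 + 0 = 120

120


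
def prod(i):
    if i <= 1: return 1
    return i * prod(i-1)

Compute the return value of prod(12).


prod(12)
= 12 * prod(11)
= 12 * 11 * prod(10)
= 12 * 11 * 10 * prod(9)
= 12 * 11 * 10 * 9 * prod(8)
= 12 * 11 * 10 * 9 * 8 * prod(7)
= 12 * 11 * 10 * 9 * 8 * 7 * prod(6)
= 12 * 11 * 10 * 9 * 8 * 7 * 6 * prod(5)
= 12 * 11 * 10 * 9 * 8 * 7 * 6 * 5 * prod(4)
= 12 * 11 * 10 * 9 * 8 * 7 * 6 * 5 * 4 * prod(3)
= 12 * 11 * 10 * 9 * 8 * 7 * 6 * 5 * 4 * 3 * prod(2)
= 12 * 11 * 10 * 9 * 8 * 7 * 6 * 5 * 4 * 3 * 2 * prod(1)
= 12 * 11 * 10 * 9 * 8 * 7 * 6 * 5 * 4 * 3 * 2 * 1
= 479001600

479001600


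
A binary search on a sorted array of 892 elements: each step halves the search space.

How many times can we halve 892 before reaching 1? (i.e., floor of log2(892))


892 / 2 = 446
446 / 2 = 223
223 / 2 = 111
111 / 2 = 55
55 / 2 = 27
27 / 2 = 13
13 / 2 = 6
6 / 2 = 3
3 / 2 = 1
Reached 1 after 9 halvings

9


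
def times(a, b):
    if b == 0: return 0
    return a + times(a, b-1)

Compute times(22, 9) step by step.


times(22, 9) = 22 + times(22, 8)
times(22, 8) = 22 + times(22, 7)
times(22, 7) = 22 + times(22, 6)
times(22, 6) = 22 + times(22, 5)
times(22, 5) = 22 + times(22, 4)
times(22, 4) = 22 + times(22, 3)
times(22, 3) = 22 + times(22, 2)
times(22, 2) = 22 + times(22, 1)
times(22, 1) = 22 + times(22, 0)
times(22, 0) = 0  (base case)
Total: 22 + 22 + 22 + 22 + 22 + 22 + 22 + 22 + 22 + 0 = 198

198


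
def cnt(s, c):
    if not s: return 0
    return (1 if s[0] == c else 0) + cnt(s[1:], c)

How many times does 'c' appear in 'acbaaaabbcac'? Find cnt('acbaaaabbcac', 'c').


s[0]='a' != 'c' -> 0
s[0]='c' == 'c' -> 1
s[0]='b' != 'c' -> 0
s[0]='a' != 'c' -> 0
s[0]='a' != 'c' -> 0
s[0]='a' != 'c' -> 0
s[0]='a' != 'c' -> 0
s[0]='b' != 'c' -> 0
s[0]='b' != 'c' -> 0
s[0]='c' == 'c' -> 1
s[0]='a' != 'c' -> 0
s[0]='c' == 'c' -> 1
Sum: 0 + 1 + 0 + 0 + 0 + 0 + 0 + 0 + 0 + 1 + 0 + 1 = 3

3


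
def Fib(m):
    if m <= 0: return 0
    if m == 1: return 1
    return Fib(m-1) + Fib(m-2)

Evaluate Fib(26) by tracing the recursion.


Computing Fib(26) bottom-up:
Fib(0) = 0
Fib(1) = 1
Fib(2) = Fib(1) + Fib(0) = 1 + 0 = 1
Fib(3) = Fib(2) + Fib(1) = 1 + 1 = 2
Fib(4) = Fib(3) + Fib(2) = 2 + 1 = 3
Fib(5) = Fib(4) + Fib(3) = 3 + 2 = 5
Fib(6) = Fib(5) + Fib(4) = 5 + 3 = 8
Fib(7) = Fib(6) + Fib(5) = 8 + 5 = 13
Fib(8) = Fib(7) + Fib(6) = 13 + 8 = 21
Fib(9) = Fib(8) + Fib(7) = 21 + 13 = 34
Fib(10) = Fib(9) + Fib(8) = 34 + 21 = 55
Fib(11) = Fib(10) + Fib(9) = 55 + 34 = 89
Fib(12) = Fib(11) + Fib(10) = 89 + 55 = 144
Fib(13) = Fib(12) + Fib(11) = 144 + 89 = 233
Fib(14) = Fib(13) + Fib(12) = 233 + 144 = 377
Fib(15) = Fib(14) + Fib(13) = 377 + 233 = 610
Fib(16) = Fib(15) + Fib(14) = 610 + 377 = 987
Fib(17) = Fib(16) + Fib(15) = 987 + 610 = 1597
Fib(18) = Fib(17) + Fib(16) = 1597 + 987 = 2584
Fib(19) = Fib(18) + Fib(17) = 2584 + 1597 = 4181
Fib(20) = Fib(19) + Fib(18) = 4181 + 2584 = 6765
Fib(21) = Fib(20) + Fib(19) = 6765 + 4181 = 10946
Fib(22) = Fib(21) + Fib(20) = 10946 + 6765 = 17711
Fib(23) = Fib(22) + Fib(21) = 17711 + 10946 = 28657
Fib(24) = Fib(23) + Fib(22) = 28657 + 17711 = 46368
Fib(25) = Fib(24) + Fib(23) = 46368 + 28657 = 75025
Fib(26) = Fib(25) + Fib(24) = 75025 + 46368 = 121393

121393


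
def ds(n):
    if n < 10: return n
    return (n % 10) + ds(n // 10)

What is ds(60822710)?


ds(60822710) = 0 + ds(6082271)
ds(6082271) = 1 + ds(608227)
ds(608227) = 7 + ds(60822)
ds(60822) = 2 + ds(6082)
ds(6082) = 2 + ds(608)
ds(608) = 8 + ds(60)
ds(60) = 0 + ds(6)
ds(6) = 6  (base case)
Total: 0 + 1 + 7 + 2 + 2 + 8 + 0 + 6 = 26

26


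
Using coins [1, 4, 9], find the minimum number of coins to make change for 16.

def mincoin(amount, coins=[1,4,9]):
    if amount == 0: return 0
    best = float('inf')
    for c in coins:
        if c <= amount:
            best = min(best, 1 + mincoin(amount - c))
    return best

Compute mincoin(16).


Building up with DP:
mincoin(0) = 0
mincoin(1) = min(1+mincoin(0)=1+0=1) = 1
mincoin(2) = min(1+mincoin(1)=1+1=2) = 2
mincoin(3) = min(1+mincoin(2)=1+2=3) = 3
mincoin(4) = min(1+mincoin(3)=1+3=4, 1+mincoin(0)=1+0=1) = 1
mincoin(5) = min(1+mincoin(4)=1+1=2, 1+mincoin(1)=1+1=2) = 2
mincoin(6) = min(1+mincoin(5)=1+2=3, 1+mincoin(2)=1+2=3) = 3
mincoin(7) = min(1+mincoin(6)=1+3=4, 1+mincoin(3)=1+3=4) = 4
mincoin(8) = min(1+mincoin(7)=1+4=5, 1+mincoin(4)=1+1=2) = 2
mincoin(9) = min(1+mincoin(8)=1+2=3, 1+mincoin(5)=1+2=3, 1+mincoin(0)=1+0=1) = 1
mincoin(10) = min(1+mincoin(9)=1+1=2, 1+mincoin(6)=1+3=4, 1+mincoin(1)=1+1=2) = 2
mincoin(11) = min(1+mincoin(10)=1+2=3, 1+mincoin(7)=1+4=5, 1+mincoin(2)=1+2=3) = 3
mincoin(12) = min(1+mincoin(11)=1+3=4, 1+mincoin(8)=1+2=3, 1+mincoin(3)=1+3=4) = 3
mincoin(13) = min(1+mincoin(12)=1+3=4, 1+mincoin(9)=1+1=2, 1+mincoin(4)=1+1=2) = 2
mincoin(14) = min(1+mincoin(13)=1+2=3, 1+mincoin(10)=1+2=3, 1+mincoin(5)=1+2=3) = 3
mincoin(15) = min(1+mincoin(14)=1+3=4, 1+mincoin(11)=1+3=4, 1+mincoin(6)=1+3=4) = 4
mincoin(16) = min(1+mincoin(15)=1+4=5, 1+mincoin(12)=1+3=4, 1+mincoin(7)=1+4=5) = 4

4


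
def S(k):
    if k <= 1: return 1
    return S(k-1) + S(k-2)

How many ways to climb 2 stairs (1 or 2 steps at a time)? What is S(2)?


Building up from base cases:
S(0) = 1
S(1) = 1
S(2) = S(1) + S(0) = 1 + 1 = 2

2


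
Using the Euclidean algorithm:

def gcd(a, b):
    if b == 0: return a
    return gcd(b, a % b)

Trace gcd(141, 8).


gcd(141, 8) = gcd(8, 5)
gcd(8, 5) = gcd(5, 3)
gcd(5, 3) = gcd(3, 2)
gcd(3, 2) = gcd(2, 1)
gcd(2, 1) = gcd(1, 0)
gcd(1, 0) = 1  (base case)

1


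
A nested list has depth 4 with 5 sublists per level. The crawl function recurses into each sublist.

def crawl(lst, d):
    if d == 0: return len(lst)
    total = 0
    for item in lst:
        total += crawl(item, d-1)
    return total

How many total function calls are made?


At depth 0 (root): 1 call
At depth 1: each of 1 parents calls crawl on 5 children = 5 calls
At depth 2: each of 5 parents calls crawl on 5 children = 25 calls
At depth 3: each of 25 parents calls crawl on 5 children = 125 calls
At depth 4: each of 125 parents calls crawl on 5 children = 625 calls
Total: 1 + 5 + 25 + 125 + 625 = 781

781


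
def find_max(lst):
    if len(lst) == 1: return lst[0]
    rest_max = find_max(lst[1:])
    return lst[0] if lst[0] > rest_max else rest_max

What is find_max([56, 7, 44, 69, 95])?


find_max([56, 7, 44, 69, 95]): compare 56 with find_max([7, 44, 69, 95])
find_max([7, 44, 69, 95]): compare 7 with find_max([44, 69, 95])
find_max([44, 69, 95]): compare 44 with find_max([69, 95])
find_max([69, 95]): compare 69 with find_max([95])
find_max([95]) = 95  (base case)
Compare 69 with 95 -> 95
Compare 44 with 95 -> 95
Compare 7 with 95 -> 95
Compare 56 with 95 -> 95

95


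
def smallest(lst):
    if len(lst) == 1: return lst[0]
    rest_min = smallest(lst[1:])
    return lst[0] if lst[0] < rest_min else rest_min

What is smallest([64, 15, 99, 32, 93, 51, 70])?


smallest([64, 15, 99, 32, 93, 51, 70]): compare 64 with smallest([15, 99, 32, 93, 51, 70])
smallest([15, 99, 32, 93, 51, 70]): compare 15 with smallest([99, 32, 93, 51, 70])
smallest([99, 32, 93, 51, 70]): compare 99 with smallest([32, 93, 51, 70])
smallest([32, 93, 51, 70]): compare 32 with smallest([93, 51, 70])
smallest([93, 51, 70]): compare 93 with smallest([51, 70])
smallest([51, 70]): compare 51 with smallest([70])
smallest([70]) = 70  (base case)
Compare 51 with 70 -> 51
Compare 93 with 51 -> 51
Compare 32 with 51 -> 32
Compare 99 with 32 -> 32
Compare 15 with 32 -> 15
Compare 64 with 15 -> 15

15


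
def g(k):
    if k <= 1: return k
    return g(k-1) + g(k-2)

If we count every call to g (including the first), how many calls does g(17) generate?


Let C(n) = total calls for g(n)
C(0) = 1, C(1) = 1
C(2) = 1 + C(1) + C(0) = 1 + 1 + 1 = 3
C(3) = 1 + C(2) + C(1) = 1 + 3 + 1 = 5
C(4) = 1 + C(3) + C(2) = 1 + 5 + 3 = 9
C(5) = 1 + C(4) + C(3) = 1 + 9 + 5 = 15
C(6) = 1 + C(5) + C(4) = 1 + 15 + 9 = 25
C(7) = 1 + C(6) + C(5) = 1 + 25 + 15 = 41
C(8) = 1 + C(7) + C(6) = 1 + 41 + 25 = 67
C(9) = 1 + C(8) + C(7) = 1 + 67 + 41 = 109
C(10) = 1 + C(9) + C(8) = 1 + 109 + 67 = 177
C(11) = 1 + C(10) + C(9) = 1 + 177 + 109 = 287
C(12) = 1 + C(11) + C(10) = 1 + 287 + 177 = 465
C(13) = 1 + C(12) + C(11) = 1 + 465 + 287 = 753
C(14) = 1 + C(13) + C(12) = 1 + 753 + 465 = 1219
C(15) = 1 + C(14) + C(13) = 1 + 1219 + 753 = 1973
C(16) = 1 + C(15) + C(14) = 1 + 1973 + 1219 = 3193
C(17) = 1 + C(16) + C(15) = 1 + 3193 + 1973 = 5167

5167
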